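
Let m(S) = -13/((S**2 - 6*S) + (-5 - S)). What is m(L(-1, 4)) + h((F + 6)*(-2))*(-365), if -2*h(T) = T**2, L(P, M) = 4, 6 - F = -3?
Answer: 2792263/17 ≈ 1.6425e+5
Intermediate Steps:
F = 9 (F = 6 - 1*(-3) = 6 + 3 = 9)
h(T) = -T**2/2
m(S) = -13/(-5 + S**2 - 7*S)
m(L(-1, 4)) + h((F + 6)*(-2))*(-365) = 13/(5 - 1*4**2 + 7*4) - 4*(9 + 6)**2/2*(-365) = 13/(5 - 1*16 + 28) - (15*(-2))**2/2*(-365) = 13/(5 - 16 + 28) - 1/2*(-30)**2*(-365) = 13/17 - 1/2*900*(-365) = 13*(1/17) - 450*(-365) = 13/17 + 164250 = 2792263/17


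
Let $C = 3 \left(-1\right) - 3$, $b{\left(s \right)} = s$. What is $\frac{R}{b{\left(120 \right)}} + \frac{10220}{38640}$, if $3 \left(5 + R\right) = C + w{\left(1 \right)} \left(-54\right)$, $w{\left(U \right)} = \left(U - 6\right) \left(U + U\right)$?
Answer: $\frac{4709}{2760} \approx 1.7062$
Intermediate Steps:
$w{\left(U \right)} = 2 U \left(-6 + U\right)$ ($w{\left(U \right)} = \left(-6 + U\right) 2 U = 2 U \left(-6 + U\right)$)
$C = -6$ ($C = -3 - 3 = -6$)
$R = 173$ ($R = -5 + \frac{-6 + 2 \cdot 1 \left(-6 + 1\right) \left(-54\right)}{3} = -5 + \frac{-6 + 2 \cdot 1 \left(-5\right) \left(-54\right)}{3} = -5 + \frac{-6 - -540}{3} = -5 + \frac{-6 + 540}{3} = -5 + \frac{1}{3} \cdot 534 = -5 + 178 = 173$)
$\frac{R}{b{\left(120 \right)}} + \frac{10220}{38640} = \frac{173}{120} + \frac{10220}{38640} = 173 \cdot \frac{1}{120} + 10220 \cdot \frac{1}{38640} = \frac{173}{120} + \frac{73}{276} = \frac{4709}{2760}$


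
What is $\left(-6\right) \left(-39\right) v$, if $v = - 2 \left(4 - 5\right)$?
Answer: $468$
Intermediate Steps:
$v = 2$ ($v = \left(-2\right) \left(-1\right) = 2$)
$\left(-6\right) \left(-39\right) v = \left(-6\right) \left(-39\right) 2 = 234 \cdot 2 = 468$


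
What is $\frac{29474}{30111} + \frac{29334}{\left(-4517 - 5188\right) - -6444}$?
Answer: $- \frac{262387120}{32730657} \approx -8.0166$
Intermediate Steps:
$\frac{29474}{30111} + \frac{29334}{\left(-4517 - 5188\right) - -6444} = 29474 \cdot \frac{1}{30111} + \frac{29334}{\left(-4517 - 5188\right) + 6444} = \frac{29474}{30111} + \frac{29334}{-9705 + 6444} = \frac{29474}{30111} + \frac{29334}{-3261} = \frac{29474}{30111} + 29334 \left(- \frac{1}{3261}\right) = \frac{29474}{30111} - \frac{9778}{1087} = - \frac{262387120}{32730657}$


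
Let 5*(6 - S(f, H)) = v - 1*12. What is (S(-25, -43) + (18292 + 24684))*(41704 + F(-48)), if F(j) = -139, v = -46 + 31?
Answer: 1786771281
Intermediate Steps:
v = -15
S(f, H) = 57/5 (S(f, H) = 6 - (-15 - 1*12)/5 = 6 - (-15 - 12)/5 = 6 - 1/5*(-27) = 6 + 27/5 = 57/5)
(S(-25, -43) + (18292 + 24684))*(41704 + F(-48)) = (57/5 + (18292 + 24684))*(41704 - 139) = (57/5 + 42976)*41565 = (214937/5)*41565 = 1786771281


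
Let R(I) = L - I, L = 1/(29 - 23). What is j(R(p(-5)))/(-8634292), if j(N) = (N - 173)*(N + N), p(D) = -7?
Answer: 42785/155417256 ≈ 0.00027529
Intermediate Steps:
L = 1/6 ≈ 0.16667
R(I) = 1/6 - I
j(N) = 2*N*(-173 + N) (j(N) = (-173 + N)*(2*N) = 2*N*(-173 + N))
j(R(p(-5)))/(-8634292) = (2*(1/6 - 1*(-7))*(-173 + (1/6 - 1*(-7))))/(-8634292) = (2*(1/6 + 7)*(-173 + (1/6 + 7)))*(-1/8634292) = (2*(43/6)*(-173 + 43/6))*(-1/8634292) = (2*(43/6)*(-995/6))*(-1/8634292) = -42785/18*(-1/8634292) = 42785/155417256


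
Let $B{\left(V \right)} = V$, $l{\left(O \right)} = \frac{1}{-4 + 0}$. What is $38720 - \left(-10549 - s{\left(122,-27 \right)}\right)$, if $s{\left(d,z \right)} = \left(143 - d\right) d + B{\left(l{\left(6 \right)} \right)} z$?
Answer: $\frac{207351}{4} \approx 51838.0$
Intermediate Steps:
$l{\left(O \right)} = - \frac{1}{4}$ ($l{\left(O \right)} = \frac{1}{-4} = - \frac{1}{4}$)
$s{\left(d,z \right)} = - \frac{z}{4} + d \left(143 - d\right)$ ($s{\left(d,z \right)} = \left(143 - d\right) d - \frac{z}{4} = d \left(143 - d\right) - \frac{z}{4} = - \frac{z}{4} + d \left(143 - d\right)$)
$38720 - \left(-10549 - s{\left(122,-27 \right)}\right) = 38720 - \left(-10549 - \left(- 122^{2} + 143 \cdot 122 - - \frac{27}{4}\right)\right) = 38720 - \left(-10549 - \left(\left(-1\right) 14884 + 17446 + \frac{27}{4}\right)\right) = 38720 - \left(-10549 - \left(-14884 + 17446 + \frac{27}{4}\right)\right) = 38720 - \left(-10549 - \frac{10275}{4}\right) = 38720 - - \frac{52471}{4} = 38720 + \frac{52471}{4} = \frac{207351}{4}$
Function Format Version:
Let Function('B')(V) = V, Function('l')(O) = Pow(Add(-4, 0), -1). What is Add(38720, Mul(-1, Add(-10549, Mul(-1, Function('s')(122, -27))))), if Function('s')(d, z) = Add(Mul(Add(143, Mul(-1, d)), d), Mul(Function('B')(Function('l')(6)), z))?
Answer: Rational(207351, 4) ≈ 51838.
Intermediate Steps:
Function('l')(O) = Rational(-1, 4) (Function('l')(O) = Pow(-4, -1) = Rational(-1, 4))
Function('s')(d, z) = Add(Mul(Rational(-1, 4), z), Mul(d, Add(143, Mul(-1, d)))) (Function('s')(d, z) = Add(Mul(Add(143, Mul(-1, d)), d), Mul(Rational(-1, 4), z)) = Add(Mul(d, Add(143, Mul(-1, d))), Mul(Rational(-1, 4), z)) = Add(Mul(Rational(-1, 4), z), Mul(d, Add(143, Mul(-1, d)))))
Add(38720, Mul(-1, Add(-10549, Mul(-1, Function('s')(122, -27))))) = Add(38720, Mul(-1, Add(-10549, Mul(-1, Add(Mul(-1, Pow(122, 2)), Mul(143, 122), Mul(Rational(-1, 4), -27)))))) = Add(38720, Mul(-1, Add(-10549, Mul(-1, Add(Mul(-1, 14884), 17446, Rational(27, 4)))))) = Add(38720, Mul(-1, Add(-10549, Mul(-1, Add(-14884, 17446, Rational(27, 4)))))) = Add(38720, Mul(-1, Add(-10549, Mul(-1, Rational(10275, 4))))) = Add(38720, Mul(-1, Add(-10549, Rational(-10275, 4)))) = Add(38720, Mul(-1, Rational(-52471, 4))) = Add(38720, Rational(52471, 4)) = Rational(207351, 4)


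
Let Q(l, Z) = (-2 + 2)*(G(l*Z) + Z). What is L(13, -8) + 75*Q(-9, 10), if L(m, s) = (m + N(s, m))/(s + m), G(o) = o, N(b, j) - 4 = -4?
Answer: 13/5 ≈ 2.6000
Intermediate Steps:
N(b, j) = 0 (N(b, j) = 4 - 4 = 0)
L(m, s) = m/(m + s) (L(m, s) = (m + 0)/(s + m) = m/(m + s))
Q(l, Z) = 0 (Q(l, Z) = (-2 + 2)*(l*Z + Z) = 0*(Z*l + Z) = 0*(Z + Z*l) = 0)
L(13, -8) + 75*Q(-9, 10) = 13/(13 - 8) + 75*0 = 13/5 + 0 = 13/5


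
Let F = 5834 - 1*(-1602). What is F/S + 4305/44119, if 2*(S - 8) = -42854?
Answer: -235860089/944984861 ≈ -0.24959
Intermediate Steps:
S = -21419 (S = 8 + (½)*(-42854) = 8 - 21427 = -21419)
F = 7436 (F = 5834 + 1602 = 7436)
F/S + 4305/44119 = 7436/(-21419) + 4305/44119 = 7436*(-1/21419) + 4305*(1/44119) = -7436/21419 + 4305/44119 = -235860089/944984861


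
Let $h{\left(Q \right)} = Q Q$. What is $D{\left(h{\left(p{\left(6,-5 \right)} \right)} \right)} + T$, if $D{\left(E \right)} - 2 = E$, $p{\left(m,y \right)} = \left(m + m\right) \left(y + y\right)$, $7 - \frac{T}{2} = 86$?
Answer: $14244$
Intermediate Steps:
$T = -158$ ($T = 14 - 172 = -158$)
$p{\left(m,y \right)} = 4 m y$ ($p{\left(m,y \right)} = 2 m 2 y = 4 m y$)
$h{\left(Q \right)} = Q^{2}$
$D{\left(E \right)} = 2 + E$
$D{\left(h{\left(p{\left(6,-5 \right)} \right)} \right)} + T = \left(2 + \left(4 \cdot 6 \left(-5\right)\right)^{2}\right) - 158 = \left(2 + \left(-120\right)^{2}\right) - 158 = \left(2 + 14400\right) - 158 = 14402 - 158 = 14244$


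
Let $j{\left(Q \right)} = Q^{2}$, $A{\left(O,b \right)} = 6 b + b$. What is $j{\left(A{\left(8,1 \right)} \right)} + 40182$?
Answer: $40231$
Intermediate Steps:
$A{\left(O,b \right)} = 7 b$
$j{\left(A{\left(8,1 \right)} \right)} + 40182 = \left(7 \cdot 1\right)^{2} + 40182 = 7^{2} + 40182 = 49 + 40182 = 40231$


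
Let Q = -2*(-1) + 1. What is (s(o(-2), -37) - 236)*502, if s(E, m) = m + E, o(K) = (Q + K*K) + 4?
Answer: -131524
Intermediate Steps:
Q = 3 (Q = 2 + 1 = 3)
o(K) = 7 + K² (o(K) = (3 + K*K) + 4 = (3 + K²) + 4 = 7 + K²)
s(E, m) = E + m
(s(o(-2), -37) - 236)*502 = (((7 + (-2)²) - 37) - 236)*502 = (((7 + 4) - 37) - 236)*502 = ((11 - 37) - 236)*502 = (-26 - 236)*502 = -262*502 = -131524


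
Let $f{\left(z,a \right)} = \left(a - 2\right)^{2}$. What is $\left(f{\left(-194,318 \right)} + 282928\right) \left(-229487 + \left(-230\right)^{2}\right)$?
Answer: $-67594678208$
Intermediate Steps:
$f{\left(z,a \right)} = \left(-2 + a\right)^{2}$
$\left(f{\left(-194,318 \right)} + 282928\right) \left(-229487 + \left(-230\right)^{2}\right) = \left(\left(-2 + 318\right)^{2} + 282928\right) \left(-229487 + \left(-230\right)^{2}\right) = \left(316^{2} + 282928\right) \left(-229487 + 52900\right) = \left(99856 + 282928\right) \left(-176587\right) = 382784 \left(-176587\right) = -67594678208$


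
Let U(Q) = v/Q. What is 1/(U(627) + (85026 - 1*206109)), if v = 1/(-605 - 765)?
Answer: -858990/104009086171 ≈ -8.2588e-6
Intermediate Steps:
v = -1/1370 (v = 1/(-1370) = -1/1370 ≈ -0.00072993)
U(Q) = -1/(1370*Q)
1/(U(627) + (85026 - 1*206109)) = 1/(-1/1370/627 + (85026 - 1*206109)) = 1/(-1/1370*1/627 + (85026 - 206109)) = 1/(-1/858990 - 121083) = 1/(-104009086171/858990) = -858990/104009086171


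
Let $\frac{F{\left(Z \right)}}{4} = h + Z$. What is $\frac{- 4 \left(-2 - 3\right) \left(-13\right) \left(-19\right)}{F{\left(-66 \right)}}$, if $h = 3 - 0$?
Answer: $- \frac{1235}{63} \approx -19.603$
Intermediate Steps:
$h = 3$ ($h = 3 + 0 = 3$)
$F{\left(Z \right)} = 12 + 4 Z$ ($F{\left(Z \right)} = 4 \left(3 + Z\right) = 12 + 4 Z$)
$\frac{- 4 \left(-2 - 3\right) \left(-13\right) \left(-19\right)}{F{\left(-66 \right)}} = \frac{- 4 \left(-2 - 3\right) \left(-13\right) \left(-19\right)}{12 + 4 \left(-66\right)} = \frac{\left(-4\right) \left(-5\right) \left(-13\right) \left(-19\right)}{12 - 264} = \frac{20 \left(-13\right) \left(-19\right)}{-252} = \left(-260\right) \left(-19\right) \left(- \frac{1}{252}\right) = 4940 \left(- \frac{1}{252}\right) = - \frac{1235}{63}$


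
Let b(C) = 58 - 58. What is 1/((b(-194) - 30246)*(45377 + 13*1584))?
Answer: -1/1995298374 ≈ -5.0118e-10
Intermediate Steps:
b(C) = 0
1/((b(-194) - 30246)*(45377 + 13*1584)) = 1/((0 - 30246)*(45377 + 13*1584)) = 1/(-30246*(45377 + 20592)) = 1/(-30246*65969) = 1/(-1995298374) = -1/1995298374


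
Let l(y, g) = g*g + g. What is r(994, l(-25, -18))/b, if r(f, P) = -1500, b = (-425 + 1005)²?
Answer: -15/3364 ≈ -0.0044590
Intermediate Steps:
l(y, g) = g + g² (l(y, g) = g² + g = g + g²)
b = 336400 (b = 580² = 336400)
r(994, l(-25, -18))/b = -1500/336400 = -1500*1/336400 = -15/3364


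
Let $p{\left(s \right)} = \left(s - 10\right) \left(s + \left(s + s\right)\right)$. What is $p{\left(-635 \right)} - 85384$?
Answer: $1143341$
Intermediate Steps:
$p{\left(s \right)} = 3 s \left(-10 + s\right)$ ($p{\left(s \right)} = \left(-10 + s\right) \left(s + 2 s\right) = \left(-10 + s\right) 3 s = 3 s \left(-10 + s\right)$)
$p{\left(-635 \right)} - 85384 = 3 \left(-635\right) \left(-10 - 635\right) - 85384 = 3 \left(-635\right) \left(-645\right) - 85384 = 1228725 - 85384 = 1143341$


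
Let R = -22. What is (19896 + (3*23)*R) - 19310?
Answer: -932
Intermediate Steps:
(19896 + (3*23)*R) - 19310 = (19896 + (3*23)*(-22)) - 19310 = (19896 + 69*(-22)) - 19310 = (19896 - 1518) - 19310 = 18378 - 19310 = -932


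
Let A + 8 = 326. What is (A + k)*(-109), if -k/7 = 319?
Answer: 208735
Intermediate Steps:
A = 318 (A = -8 + 326 = 318)
k = -2233 (k = -7*319 = -2233)
(A + k)*(-109) = (318 - 2233)*(-109) = -1915*(-109) = 208735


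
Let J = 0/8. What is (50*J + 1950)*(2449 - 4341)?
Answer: -3689400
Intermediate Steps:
J = 0 (J = 0*(1/8) = 0)
(50*J + 1950)*(2449 - 4341) = (50*0 + 1950)*(2449 - 4341) = (0 + 1950)*(-1892) = 1950*(-1892) = -3689400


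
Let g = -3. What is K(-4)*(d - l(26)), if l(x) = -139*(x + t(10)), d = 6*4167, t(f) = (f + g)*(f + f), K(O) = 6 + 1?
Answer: 336532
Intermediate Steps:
K(O) = 7
t(f) = 2*f*(-3 + f) (t(f) = (f - 3)*(f + f) = (-3 + f)*(2*f) = 2*f*(-3 + f))
d = 25002
l(x) = -19460 - 139*x (l(x) = -139*(x + 2*10*(-3 + 10)) = -139*(x + 2*10*7) = -139*(x + 140) = -139*(140 + x) = -19460 - 139*x)
K(-4)*(d - l(26)) = 7*(25002 - (-19460 - 139*26)) = 7*(25002 - (-19460 - 3614)) = 7*(25002 - 1*(-23074)) = 7*(25002 + 23074) = 7*48076 = 336532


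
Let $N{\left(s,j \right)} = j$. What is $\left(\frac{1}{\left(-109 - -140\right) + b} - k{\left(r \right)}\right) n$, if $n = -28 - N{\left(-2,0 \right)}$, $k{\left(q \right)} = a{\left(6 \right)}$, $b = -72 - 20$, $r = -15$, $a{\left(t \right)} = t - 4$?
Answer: $\frac{3444}{61} \approx 56.459$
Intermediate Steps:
$a{\left(t \right)} = -4 + t$ ($a{\left(t \right)} = t - 4 = -4 + t$)
$b = -92$ ($b = -72 - 20 = -92$)
$k{\left(q \right)} = 2$ ($k{\left(q \right)} = -4 + 6 = 2$)
$n = -28$ ($n = -28 - 0 = -28 + 0 = -28$)
$\left(\frac{1}{\left(-109 - -140\right) + b} - k{\left(r \right)}\right) n = \left(\frac{1}{\left(-109 - -140\right) - 92} - 2\right) \left(-28\right) = \left(\frac{1}{\left(-109 + 140\right) - 92} - 2\right) \left(-28\right) = \left(\frac{1}{31 - 92} - 2\right) \left(-28\right) = \left(\frac{1}{-61} - 2\right) \left(-28\right) = \left(- \frac{1}{61} - 2\right) \left(-28\right) = \left(- \frac{123}{61}\right) \left(-28\right) = \frac{3444}{61}$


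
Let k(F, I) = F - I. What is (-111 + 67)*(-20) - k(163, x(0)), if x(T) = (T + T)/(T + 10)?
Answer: 717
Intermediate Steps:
x(T) = 2*T/(10 + T) (x(T) = (2*T)/(10 + T) = 2*T/(10 + T))
(-111 + 67)*(-20) - k(163, x(0)) = (-111 + 67)*(-20) - (163 - 2*0/(10 + 0)) = -44*(-20) - (163 - 2*0/10) = 880 - (163 - 2*0/10) = 880 - (163 - 1*0) = 880 - (163 + 0) = 880 - 1*163 = 880 - 163 = 717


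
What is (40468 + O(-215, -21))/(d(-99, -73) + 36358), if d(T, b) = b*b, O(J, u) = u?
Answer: 40447/41687 ≈ 0.97025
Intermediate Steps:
d(T, b) = b**2
(40468 + O(-215, -21))/(d(-99, -73) + 36358) = (40468 - 21)/((-73)**2 + 36358) = 40447/(5329 + 36358) = 40447/41687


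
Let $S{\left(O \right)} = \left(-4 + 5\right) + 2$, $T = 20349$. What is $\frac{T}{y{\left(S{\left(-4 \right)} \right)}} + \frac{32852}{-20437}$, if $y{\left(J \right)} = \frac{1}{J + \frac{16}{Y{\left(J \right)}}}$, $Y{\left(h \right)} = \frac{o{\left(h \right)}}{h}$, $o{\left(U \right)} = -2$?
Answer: $- \frac{45724375}{107} \approx -4.2733 \cdot 10^{5}$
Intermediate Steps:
$S{\left(O \right)} = 3$ ($S{\left(O \right)} = 1 + 2 = 3$)
$Y{\left(h \right)} = - \frac{2}{h}$
$y{\left(J \right)} = - \frac{1}{7 J}$ ($y{\left(J \right)} = \frac{1}{J + \frac{16}{\left(-2\right) \frac{1}{J}}} = \frac{1}{J + 16 \left(- \frac{J}{2}\right)} = \frac{1}{J - 8 J} = \frac{1}{\left(-7\right) J} = - \frac{1}{7 J}$)
$\frac{T}{y{\left(S{\left(-4 \right)} \right)}} + \frac{32852}{-20437} = \frac{20349}{\left(- \frac{1}{7}\right) \frac{1}{3}} + \frac{32852}{-20437} = \frac{20349}{\left(- \frac{1}{7}\right) \frac{1}{3}} + 32852 \left(- \frac{1}{20437}\right) = \frac{20349}{- \frac{1}{21}} - \frac{172}{107} = 20349 \left(-21\right) - \frac{172}{107} = -427329 - \frac{172}{107} = - \frac{45724375}{107}$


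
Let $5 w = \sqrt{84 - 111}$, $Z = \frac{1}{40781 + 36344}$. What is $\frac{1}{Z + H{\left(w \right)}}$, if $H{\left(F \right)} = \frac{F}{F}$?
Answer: $\frac{77125}{77126} \approx 0.99999$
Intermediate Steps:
$Z = \frac{1}{77125} \approx 1.2966 \cdot 10^{-5}$
$w = \frac{3 i \sqrt{3}}{5}$ ($w = \frac{\sqrt{84 - 111}}{5} = \frac{\sqrt{-27}}{5} = \frac{3 i \sqrt{3}}{5} \approx 1.0392 i$)
$H{\left(F \right)} = 1$
$\frac{1}{Z + H{\left(w \right)}} = \frac{1}{\frac{1}{77125} + 1} = \frac{1}{\frac{77126}{77125}} = \frac{77125}{77126}$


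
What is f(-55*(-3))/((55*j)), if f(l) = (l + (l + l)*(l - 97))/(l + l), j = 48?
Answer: 137/5280 ≈ 0.025947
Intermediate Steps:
f(l) = (l + 2*l*(-97 + l))/(2*l) (f(l) = (l + (2*l)*(-97 + l))/((2*l)) = (l + 2*l*(-97 + l))*(1/(2*l)) = (l + 2*l*(-97 + l))/(2*l))
f(-55*(-3))/((55*j)) = (-193/2 - 55*(-3))/((55*48)) = (-193/2 + 165)/2640 = (137/2)*(1/2640) = 137/5280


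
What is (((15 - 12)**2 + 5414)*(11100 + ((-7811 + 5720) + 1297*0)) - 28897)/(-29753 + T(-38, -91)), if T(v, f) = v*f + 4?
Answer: -48826910/26291 ≈ -1857.2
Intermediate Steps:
T(v, f) = 4 + f*v (T(v, f) = f*v + 4 = 4 + f*v)
(((15 - 12)**2 + 5414)*(11100 + ((-7811 + 5720) + 1297*0)) - 28897)/(-29753 + T(-38, -91)) = (((15 - 12)**2 + 5414)*(11100 + ((-7811 + 5720) + 1297*0)) - 28897)/(-29753 + (4 - 91*(-38))) = ((3**2 + 5414)*(11100 + (-2091 + 0)) - 28897)/(-29753 + (4 + 3458)) = ((9 + 5414)*(11100 - 2091) - 28897)/(-29753 + 3462) = (5423*9009 - 28897)/(-26291) = (48855807 - 28897)*(-1/26291) = 48826910*(-1/26291) = -48826910/26291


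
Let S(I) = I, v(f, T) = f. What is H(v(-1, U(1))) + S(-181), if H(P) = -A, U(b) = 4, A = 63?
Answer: -244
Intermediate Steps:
H(P) = -63 (H(P) = -1*63 = -63)
H(v(-1, U(1))) + S(-181) = -63 - 181 = -244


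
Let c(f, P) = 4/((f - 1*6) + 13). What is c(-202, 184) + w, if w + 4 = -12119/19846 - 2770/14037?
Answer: -87432504751/18107589630 ≈ -4.8285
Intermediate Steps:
w = -1339401031/278578302 (w = -4 + (-12119/19846 - 2770/14037) = -4 - 225087823/278578302 = -1339401031/278578302 ≈ -4.8080)
c(f, P) = 4/(7 + f) (c(f, P) = 4/((f - 6) + 13) = 4/((-6 + f) + 13) = 4/(7 + f))
c(-202, 184) + w = 4/(7 - 202) - 1339401031/278578302 = 4/(-195) - 1339401031/278578302 = 4*(-1/195) - 1339401031/278578302 = -4/195 - 1339401031/278578302 = -87432504751/18107589630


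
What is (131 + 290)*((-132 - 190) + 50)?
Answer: -114512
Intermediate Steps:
(131 + 290)*((-132 - 190) + 50) = 421*(-322 + 50) = 421*(-272) = -114512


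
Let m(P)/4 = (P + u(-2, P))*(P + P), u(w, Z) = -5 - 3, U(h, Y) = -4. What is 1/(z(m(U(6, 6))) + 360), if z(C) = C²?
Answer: 1/147816 ≈ 6.7652e-6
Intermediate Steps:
u(w, Z) = -8
m(P) = 8*P*(-8 + P) (m(P) = 4*((P - 8)*(P + P)) = 4*((-8 + P)*(2*P)) = 4*(2*P*(-8 + P)) = 8*P*(-8 + P))
1/(z(m(U(6, 6))) + 360) = 1/((8*(-4)*(-8 - 4))² + 360) = 1/((8*(-4)*(-12))² + 360) = 1/(384² + 360) = 1/(147456 + 360) = 1/147816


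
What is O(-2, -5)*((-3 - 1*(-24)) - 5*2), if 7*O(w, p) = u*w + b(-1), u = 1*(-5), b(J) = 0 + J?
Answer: 99/7 ≈ 14.143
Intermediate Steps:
b(J) = J
u = -5
O(w, p) = -⅐ - 5*w/7 (O(w, p) = (-5*w - 1)/7 = (-1 - 5*w)/7 = -⅐ - 5*w/7)
O(-2, -5)*((-3 - 1*(-24)) - 5*2) = (-⅐ - 5/7*(-2))*((-3 - 1*(-24)) - 5*2) = (-⅐ + 10/7)*((-3 + 24) - 10) = 9*(21 - 10)/7 = (9/7)*11 = 99/7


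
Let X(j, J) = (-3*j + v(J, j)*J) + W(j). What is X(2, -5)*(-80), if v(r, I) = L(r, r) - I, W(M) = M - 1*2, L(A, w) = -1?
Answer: -720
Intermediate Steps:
W(M) = -2 + M (W(M) = M - 2 = -2 + M)
v(r, I) = -1 - I
X(j, J) = -2 - 2*j + J*(-1 - j) (X(j, J) = (-3*j + (-1 - j)*J) + (-2 + j) = (-3*j + J*(-1 - j)) + (-2 + j) = -2 - 2*j + J*(-1 - j))
X(2, -5)*(-80) = (-2 - 2*2 - 1*(-5)*(1 + 2))*(-80) = (-2 - 4 - 1*(-5)*3)*(-80) = (-2 - 4 + 15)*(-80) = 9*(-80) = -720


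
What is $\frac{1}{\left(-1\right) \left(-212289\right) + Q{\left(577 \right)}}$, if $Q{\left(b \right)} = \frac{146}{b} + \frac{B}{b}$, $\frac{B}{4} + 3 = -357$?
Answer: $\frac{577}{122489459} \approx 4.7106 \cdot 10^{-6}$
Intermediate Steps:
$B = -1440$ ($B = -12 + 4 \left(-357\right) = -12 - 1428 = -1440$)
$Q{\left(b \right)} = - \frac{1294}{b}$ ($Q{\left(b \right)} = \frac{146}{b} - \frac{1440}{b} = - \frac{1294}{b}$)
$\frac{1}{\left(-1\right) \left(-212289\right) + Q{\left(577 \right)}} = \frac{1}{\left(-1\right) \left(-212289\right) - \frac{1294}{577}} = \frac{1}{212289 - \frac{1294}{577}} = \frac{1}{\frac{122489459}{577}} = \frac{577}{122489459}$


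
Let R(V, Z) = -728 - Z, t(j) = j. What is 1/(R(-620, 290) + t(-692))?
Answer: -1/1710 ≈ -0.00058480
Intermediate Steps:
1/(R(-620, 290) + t(-692)) = 1/((-728 - 1*290) - 692) = 1/((-728 - 290) - 692) = 1/(-1018 - 692) = 1/(-1710) = -1/1710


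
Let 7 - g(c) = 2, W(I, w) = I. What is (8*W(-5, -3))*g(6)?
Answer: -200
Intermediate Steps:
g(c) = 5 (g(c) = 7 - 1*2 = 7 - 2 = 5)
(8*W(-5, -3))*g(6) = (8*(-5))*5 = -40*5 = -200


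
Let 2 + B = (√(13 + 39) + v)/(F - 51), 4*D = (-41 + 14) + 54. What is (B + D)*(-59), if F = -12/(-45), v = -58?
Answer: -1058401/3044 + 1770*√13/761 ≈ -339.31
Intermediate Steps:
D = 27/4 (D = ((-41 + 14) + 54)/4 = (-27 + 54)/4 = (¼)*27 = 27/4 ≈ 6.7500)
F = 4/15 (F = -12*(-1/45) = 4/15 ≈ 0.26667)
B = -652/761 - 30*√13/761 (B = -2 + (√(13 + 39) - 58)/(4/15 - 51) = -2 + (√52 - 58)/(-761/15) = -2 + (2*√13 - 58)*(-15/761) = -2 + (-58 + 2*√13)*(-15/761) = -2 + (870/761 - 30*√13/761) = -652/761 - 30*√13/761 ≈ -0.99891)
(B + D)*(-59) = ((-652/761 - 30*√13/761) + 27/4)*(-59) = (17939/3044 - 30*√13/761)*(-59) = -1058401/3044 + 1770*√13/761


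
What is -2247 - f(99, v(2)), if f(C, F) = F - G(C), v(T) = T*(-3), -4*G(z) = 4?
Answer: -2242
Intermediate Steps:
G(z) = -1 (G(z) = -¼*4 = -1)
v(T) = -3*T
f(C, F) = 1 + F (f(C, F) = F - 1*(-1) = F + 1 = 1 + F)
-2247 - f(99, v(2)) = -2247 - (1 - 3*2) = -2247 - (1 - 6) = -2247 - 1*(-5) = -2247 + 5 = -2242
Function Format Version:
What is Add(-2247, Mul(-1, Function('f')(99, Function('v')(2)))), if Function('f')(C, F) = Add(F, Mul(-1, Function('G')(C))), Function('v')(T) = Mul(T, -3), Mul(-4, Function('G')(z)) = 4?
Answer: -2242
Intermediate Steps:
Function('G')(z) = -1 (Function('G')(z) = Mul(Rational(-1, 4), 4) = -1)
Function('v')(T) = Mul(-3, T)
Function('f')(C, F) = Add(1, F) (Function('f')(C, F) = Add(F, Mul(-1, -1)) = Add(F, 1) = Add(1, F))
Add(-2247, Mul(-1, Function('f')(99, Function('v')(2)))) = Add(-2247, Mul(-1, Add(1, Mul(-3, 2)))) = Add(-2247, Mul(-1, Add(1, -6))) = Add(-2247, Mul(-1, -5)) = Add(-2247, 5) = -2242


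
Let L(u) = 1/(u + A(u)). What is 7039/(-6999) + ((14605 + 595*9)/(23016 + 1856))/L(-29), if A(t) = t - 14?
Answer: -1279184611/21759891 ≈ -58.786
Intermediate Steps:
A(t) = -14 + t
L(u) = 1/(-14 + 2*u) (L(u) = 1/(u + (-14 + u)) = 1/(-14 + 2*u))
7039/(-6999) + ((14605 + 595*9)/(23016 + 1856))/L(-29) = 7039/(-6999) + ((14605 + 595*9)/(23016 + 1856))/((1/(2*(-7 - 29)))) = 7039*(-1/6999) + ((14605 + 5355)/24872)/(((1/2)/(-36))) = -7039/6999 + (19960*(1/24872))/(((1/2)*(-1/36))) = -7039/6999 + 2495/(3109*(-1/72)) = -7039/6999 + (2495/3109)*(-72) = -7039/6999 - 179640/3109 = -1279184611/21759891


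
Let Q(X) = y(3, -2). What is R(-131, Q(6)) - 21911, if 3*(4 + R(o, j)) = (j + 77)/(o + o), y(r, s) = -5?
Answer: -2870877/131 ≈ -21915.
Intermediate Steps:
Q(X) = -5
R(o, j) = -4 + (77 + j)/(6*o) (R(o, j) = -4 + ((j + 77)/(o + o))/3 = -4 + ((77 + j)/((2*o)))/3 = -4 + ((77 + j)*(1/(2*o)))/3 = -4 + ((77 + j)/(2*o))/3 = -4 + (77 + j)/(6*o))
R(-131, Q(6)) - 21911 = (⅙)*(77 - 5 - 24*(-131))/(-131) - 21911 = (⅙)*(-1/131)*(77 - 5 + 3144) - 21911 = (⅙)*(-1/131)*3216 - 21911 = -536/131 - 21911 = -2870877/131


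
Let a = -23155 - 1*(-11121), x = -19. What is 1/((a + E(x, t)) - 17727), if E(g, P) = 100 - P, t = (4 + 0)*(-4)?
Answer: -1/29645 ≈ -3.3733e-5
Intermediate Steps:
t = -16 (t = 4*(-4) = -16)
a = -12034 (a = -23155 + 11121 = -12034)
1/((a + E(x, t)) - 17727) = 1/((-12034 + (100 - 1*(-16))) - 17727) = 1/((-12034 + (100 + 16)) - 17727) = 1/((-12034 + 116) - 17727) = 1/(-11918 - 17727) = 1/(-29645) = -1/29645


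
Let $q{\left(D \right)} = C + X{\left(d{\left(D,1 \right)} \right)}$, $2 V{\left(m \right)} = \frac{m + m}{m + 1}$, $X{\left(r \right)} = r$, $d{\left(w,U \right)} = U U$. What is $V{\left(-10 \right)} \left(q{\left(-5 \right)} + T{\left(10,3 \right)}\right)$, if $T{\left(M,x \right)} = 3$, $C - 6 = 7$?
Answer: $\frac{170}{9} \approx 18.889$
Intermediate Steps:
$C = 13$ ($C = 6 + 7 = 13$)
$d{\left(w,U \right)} = U^{2}$
$V{\left(m \right)} = \frac{m}{1 + m}$ ($V{\left(m \right)} = \frac{\left(m + m\right) \frac{1}{m + 1}}{2} = \frac{2 m \frac{1}{1 + m}}{2} = \frac{m}{1 + m}$)
$q{\left(D \right)} = 14$ ($q{\left(D \right)} = 13 + 1^{2} = 13 + 1 = 14$)
$V{\left(-10 \right)} \left(q{\left(-5 \right)} + T{\left(10,3 \right)}\right) = - \frac{10}{1 - 10} \left(14 + 3\right) = - \frac{10}{-9} \cdot 17 = \left(-10\right) \left(- \frac{1}{9}\right) 17 = \frac{10}{9} \cdot 17 = \frac{170}{9}$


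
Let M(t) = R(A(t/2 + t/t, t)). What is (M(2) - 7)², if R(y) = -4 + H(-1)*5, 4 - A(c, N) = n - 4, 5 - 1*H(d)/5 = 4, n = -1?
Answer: 196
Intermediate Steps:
H(d) = 5 (H(d) = 25 - 5*4 = 25 - 20 = 5)
A(c, N) = 9 (A(c, N) = 4 - (-1 - 4) = 4 - 1*(-5) = 4 + 5 = 9)
R(y) = 21 (R(y) = -4 + 5*5 = -4 + 25 = 21)
M(t) = 21
(M(2) - 7)² = (21 - 7)² = 14² = 196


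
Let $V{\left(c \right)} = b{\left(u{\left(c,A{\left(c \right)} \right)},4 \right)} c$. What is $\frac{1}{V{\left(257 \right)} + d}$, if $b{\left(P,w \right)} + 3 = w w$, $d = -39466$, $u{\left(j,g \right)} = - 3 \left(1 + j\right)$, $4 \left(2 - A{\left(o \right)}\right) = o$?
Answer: $- \frac{1}{36125} \approx -2.7682 \cdot 10^{-5}$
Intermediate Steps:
$A{\left(o \right)} = 2 - \frac{o}{4}$
$u{\left(j,g \right)} = -3 - 3 j$
$b{\left(P,w \right)} = -3 + w^{2}$ ($b{\left(P,w \right)} = -3 + w w = -3 + w^{2}$)
$V{\left(c \right)} = 13 c$ ($V{\left(c \right)} = \left(-3 + 4^{2}\right) c = \left(-3 + 16\right) c = 13 c$)
$\frac{1}{V{\left(257 \right)} + d} = \frac{1}{13 \cdot 257 - 39466} = \frac{1}{3341 - 39466} = \frac{1}{-36125} = - \frac{1}{36125}$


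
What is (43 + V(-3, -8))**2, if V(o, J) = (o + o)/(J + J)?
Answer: 120409/64 ≈ 1881.4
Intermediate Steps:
V(o, J) = o/J (V(o, J) = (2*o)/((2*J)) = (2*o)*(1/(2*J)) = o/J)
(43 + V(-3, -8))**2 = (43 - 3/(-8))**2 = (43 - 3*(-1/8))**2 = (43 + 3/8)**2 = (347/8)**2 = 120409/64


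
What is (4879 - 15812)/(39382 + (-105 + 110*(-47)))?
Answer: -10933/34107 ≈ -0.32055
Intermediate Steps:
(4879 - 15812)/(39382 + (-105 + 110*(-47))) = -10933/(39382 + (-105 - 5170)) = -10933/(39382 - 5275) = -10933/34107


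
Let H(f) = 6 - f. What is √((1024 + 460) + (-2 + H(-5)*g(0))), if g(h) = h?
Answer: √1482 ≈ 38.497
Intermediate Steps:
√((1024 + 460) + (-2 + H(-5)*g(0))) = √((1024 + 460) + (-2 + (6 - 1*(-5))*0)) = √(1484 + (-2 + (6 + 5)*0)) = √(1484 + (-2 + 11*0)) = √(1484 + (-2 + 0)) = √(1484 - 2) = √1482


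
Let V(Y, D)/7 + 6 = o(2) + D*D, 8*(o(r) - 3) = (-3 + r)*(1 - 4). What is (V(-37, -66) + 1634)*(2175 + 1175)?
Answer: 430242175/4 ≈ 1.0756e+8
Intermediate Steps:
o(r) = 33/8 - 3*r/8 (o(r) = 3 + ((-3 + r)*(1 - 4))/8 = 3 + ((-3 + r)*(-3))/8 = 3 + (9 - 3*r)/8 = 3 + (9/8 - 3*r/8) = 33/8 - 3*r/8)
V(Y, D) = -147/8 + 7*D² (V(Y, D) = -42 + 7*((33/8 - 3/8*2) + D*D) = -42 + 7*((33/8 - ¾) + D²) = -42 + 7*(27/8 + D²) = -42 + (189/8 + 7*D²) = -147/8 + 7*D²)
(V(-37, -66) + 1634)*(2175 + 1175) = ((-147/8 + 7*(-66)²) + 1634)*(2175 + 1175) = ((-147/8 + 7*4356) + 1634)*3350 = ((-147/8 + 30492) + 1634)*3350 = (243789/8 + 1634)*3350 = (256861/8)*3350 = 430242175/4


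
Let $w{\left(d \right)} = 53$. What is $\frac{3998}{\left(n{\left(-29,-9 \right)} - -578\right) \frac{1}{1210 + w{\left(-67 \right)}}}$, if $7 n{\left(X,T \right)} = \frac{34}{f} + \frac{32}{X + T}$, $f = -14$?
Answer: $\frac{4701060294}{537683} \approx 8743.2$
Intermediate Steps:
$n{\left(X,T \right)} = - \frac{17}{49} + \frac{32}{7 \left(T + X\right)}$ ($n{\left(X,T \right)} = \frac{\frac{34}{-14} + \frac{32}{X + T}}{7} = \frac{34 \left(- \frac{1}{14}\right) + \frac{32}{T + X}}{7} = \frac{- \frac{17}{7} + \frac{32}{T + X}}{7} = - \frac{17}{49} + \frac{32}{7 \left(T + X\right)}$)
$\frac{3998}{\left(n{\left(-29,-9 \right)} - -578\right) \frac{1}{1210 + w{\left(-67 \right)}}} = \frac{3998}{\left(\frac{224 - -153 - -493}{49 \left(-9 - 29\right)} - -578\right) \frac{1}{1210 + 53}} = \frac{3998}{\left(\frac{224 + 153 + 493}{49 \left(-38\right)} + \left(-164 + 742\right)\right) \frac{1}{1263}} = \frac{3998}{\left(\frac{1}{49} \left(- \frac{1}{38}\right) 870 + 578\right) \frac{1}{1263}} = \frac{3998}{\left(- \frac{435}{931} + 578\right) \frac{1}{1263}} = \frac{3998}{\frac{537683}{931} \cdot \frac{1}{1263}} = \frac{3998}{\frac{537683}{1175853}} = 3998 \cdot \frac{1175853}{537683} = \frac{4701060294}{537683}$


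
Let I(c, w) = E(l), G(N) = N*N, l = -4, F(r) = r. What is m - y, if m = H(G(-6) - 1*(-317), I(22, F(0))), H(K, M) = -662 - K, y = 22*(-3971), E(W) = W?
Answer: 86347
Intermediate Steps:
G(N) = N²
y = -87362
I(c, w) = -4
m = -1015 (m = -662 - ((-6)² - 1*(-317)) = -662 - (36 + 317) = -662 - 1*353 = -662 - 353 = -1015)
m - y = -1015 - 1*(-87362) = -1015 + 87362 = 86347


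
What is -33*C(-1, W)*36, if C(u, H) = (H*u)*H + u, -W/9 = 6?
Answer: 3465396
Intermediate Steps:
W = -54 (W = -9*6 = -54)
C(u, H) = u + u*H**2 (C(u, H) = u*H**2 + u = u + u*H**2)
-33*C(-1, W)*36 = -(-33)*(1 + (-54)**2)*36 = -(-33)*(1 + 2916)*36 = -(-33)*2917*36 = -33*(-2917)*36 = 96261*36 = 3465396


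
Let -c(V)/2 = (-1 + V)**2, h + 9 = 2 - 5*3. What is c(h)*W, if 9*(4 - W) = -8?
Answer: -46552/9 ≈ -5172.4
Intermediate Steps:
h = -22 (h = -9 + (2 - 5*3) = -9 + (2 - 15) = -9 - 13 = -22)
c(V) = -2*(-1 + V)**2
W = 44/9 (W = 4 - 1/9*(-8) = 4 + 8/9 = 44/9 ≈ 4.8889)
c(h)*W = -2*(-1 - 22)**2*(44/9) = -2*(-23)**2*(44/9) = -2*529*(44/9) = -1058*44/9 = -46552/9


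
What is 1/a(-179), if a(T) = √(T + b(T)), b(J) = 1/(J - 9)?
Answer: -2*I*√1581691/33653 ≈ -0.074742*I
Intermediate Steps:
b(J) = 1/(-9 + J)
a(T) = √(T + 1/(-9 + T))
1/a(-179) = 1/(√((1 - 179*(-9 - 179))/(-9 - 179))) = 1/(√((1 - 179*(-188))/(-188))) = 1/(√(-(1 + 33652)/188)) = 1/(√(-1/188*33653)) = 1/(√(-33653/188)) = 1/(I*√1581691/94) = -2*I*√1581691/33653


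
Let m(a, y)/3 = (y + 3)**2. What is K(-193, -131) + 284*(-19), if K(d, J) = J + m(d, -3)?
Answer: -5527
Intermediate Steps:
m(a, y) = 3*(3 + y)**2 (m(a, y) = 3*(y + 3)**2 = 3*(3 + y)**2)
K(d, J) = J (K(d, J) = J + 3*(3 - 3)**2 = J + 3*0**2 = J + 3*0 = J + 0 = J)
K(-193, -131) + 284*(-19) = -131 + 284*(-19) = -131 - 5396 = -5527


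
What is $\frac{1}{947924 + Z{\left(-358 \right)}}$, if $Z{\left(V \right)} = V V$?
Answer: $\frac{1}{1076088} \approx 9.2929 \cdot 10^{-7}$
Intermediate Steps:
$Z{\left(V \right)} = V^{2}$
$\frac{1}{947924 + Z{\left(-358 \right)}} = \frac{1}{947924 + \left(-358\right)^{2}} = \frac{1}{947924 + 128164} = \frac{1}{1076088}$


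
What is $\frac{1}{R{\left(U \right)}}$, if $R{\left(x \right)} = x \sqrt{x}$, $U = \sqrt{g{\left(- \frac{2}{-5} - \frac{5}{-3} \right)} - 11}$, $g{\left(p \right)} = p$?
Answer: $- \frac{15^{\frac{3}{4}} \sqrt[4]{134} \sqrt{i}}{134} \approx -0.13684 - 0.13684 i$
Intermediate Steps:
$U = \frac{i \sqrt{2010}}{15}$ ($U = \sqrt{\left(- \frac{2}{-5} - \frac{5}{-3}\right) - 11} = \sqrt{\left(\left(-2\right) \left(- \frac{1}{5}\right) - - \frac{5}{3}\right) - 11} = \sqrt{\left(\frac{2}{5} + \frac{5}{3}\right) - 11} = \sqrt{\frac{31}{15} - 11} = \sqrt{- \frac{134}{15}} = \frac{i \sqrt{2010}}{15} \approx 2.9889 i$)
$R{\left(x \right)} = x^{\frac{3}{2}}$
$\frac{1}{R{\left(U \right)}} = \frac{1}{\left(\frac{i \sqrt{2010}}{15}\right)^{\frac{3}{2}}} = \frac{1}{\frac{1}{15} \sqrt[4]{15} \cdot 134^{\frac{3}{4}} i^{\frac{3}{2}}} = - \frac{15^{\frac{3}{4}} \sqrt[4]{134} \sqrt{i}}{134}$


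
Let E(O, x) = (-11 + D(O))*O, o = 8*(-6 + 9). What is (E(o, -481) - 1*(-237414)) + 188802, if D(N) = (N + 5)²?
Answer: 446136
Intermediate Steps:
o = 24 (o = 8*3 = 24)
D(N) = (5 + N)²
E(O, x) = O*(-11 + (5 + O)²) (E(O, x) = (-11 + (5 + O)²)*O = O*(-11 + (5 + O)²))
(E(o, -481) - 1*(-237414)) + 188802 = (24*(-11 + (5 + 24)²) - 1*(-237414)) + 188802 = (24*(-11 + 29²) + 237414) + 188802 = (24*(-11 + 841) + 237414) + 188802 = (24*830 + 237414) + 188802 = (19920 + 237414) + 188802 = 257334 + 188802 = 446136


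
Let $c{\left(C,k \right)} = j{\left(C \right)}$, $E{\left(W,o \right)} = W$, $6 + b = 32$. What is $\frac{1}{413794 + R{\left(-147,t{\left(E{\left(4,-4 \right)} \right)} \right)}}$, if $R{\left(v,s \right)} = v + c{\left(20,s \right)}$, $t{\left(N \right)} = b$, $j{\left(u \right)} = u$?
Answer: $\frac{1}{413667} \approx 2.4174 \cdot 10^{-6}$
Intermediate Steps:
$b = 26$ ($b = -6 + 32 = 26$)
$t{\left(N \right)} = 26$
$c{\left(C,k \right)} = C$
$R{\left(v,s \right)} = 20 + v$ ($R{\left(v,s \right)} = v + 20 = 20 + v$)
$\frac{1}{413794 + R{\left(-147,t{\left(E{\left(4,-4 \right)} \right)} \right)}} = \frac{1}{413794 + \left(20 - 147\right)} = \frac{1}{413794 - 127} = \frac{1}{413667}$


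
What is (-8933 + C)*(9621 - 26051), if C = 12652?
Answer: -61103170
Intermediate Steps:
(-8933 + C)*(9621 - 26051) = (-8933 + 12652)*(9621 - 26051) = 3719*(-16430) = -61103170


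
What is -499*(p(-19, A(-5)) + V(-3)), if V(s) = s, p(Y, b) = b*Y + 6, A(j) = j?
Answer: -48902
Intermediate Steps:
p(Y, b) = 6 + Y*b (p(Y, b) = Y*b + 6 = 6 + Y*b)
-499*(p(-19, A(-5)) + V(-3)) = -499*((6 - 19*(-5)) - 3) = -499*((6 + 95) - 3) = -499*(101 - 3) = -499*98 = -48902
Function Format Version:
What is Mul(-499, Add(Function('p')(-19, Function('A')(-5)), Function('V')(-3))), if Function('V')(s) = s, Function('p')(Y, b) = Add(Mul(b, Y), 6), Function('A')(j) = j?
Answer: -48902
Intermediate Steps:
Function('p')(Y, b) = Add(6, Mul(Y, b)) (Function('p')(Y, b) = Add(Mul(Y, b), 6) = Add(6, Mul(Y, b)))
Mul(-499, Add(Function('p')(-19, Function('A')(-5)), Function('V')(-3))) = Mul(-499, Add(Add(6, Mul(-19, -5)), -3)) = Mul(-499, Add(Add(6, 95), -3)) = Mul(-499, Add(101, -3)) = Mul(-499, 98) = -48902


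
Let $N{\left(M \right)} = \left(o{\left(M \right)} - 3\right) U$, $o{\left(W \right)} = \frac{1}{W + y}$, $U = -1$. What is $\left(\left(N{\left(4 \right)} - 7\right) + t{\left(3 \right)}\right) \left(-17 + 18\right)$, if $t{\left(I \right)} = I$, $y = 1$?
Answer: $- \frac{6}{5} \approx -1.2$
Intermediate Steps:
$o{\left(W \right)} = \frac{1}{1 + W}$ ($o{\left(W \right)} = \frac{1}{W + 1} = \frac{1}{1 + W}$)
$N{\left(M \right)} = 3 - \frac{1}{1 + M}$ ($N{\left(M \right)} = \left(\frac{1}{1 + M} - 3\right) \left(-1\right) = \left(-3 + \frac{1}{1 + M}\right) \left(-1\right) = 3 - \frac{1}{1 + M}$)
$\left(\left(N{\left(4 \right)} - 7\right) + t{\left(3 \right)}\right) \left(-17 + 18\right) = \left(\left(\frac{2 + 3 \cdot 4}{1 + 4} - 7\right) + 3\right) \left(-17 + 18\right) = \left(\left(\frac{2 + 12}{5} - 7\right) + 3\right) 1 = \left(\left(\frac{1}{5} \cdot 14 - 7\right) + 3\right) 1 = \left(\left(\frac{14}{5} - 7\right) + 3\right) 1 = \left(- \frac{21}{5} + 3\right) 1 = \left(- \frac{6}{5}\right) 1 = - \frac{6}{5}$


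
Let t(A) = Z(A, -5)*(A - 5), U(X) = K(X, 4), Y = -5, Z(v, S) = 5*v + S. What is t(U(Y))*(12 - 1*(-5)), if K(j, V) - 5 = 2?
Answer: 1020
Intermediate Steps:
Z(v, S) = S + 5*v
K(j, V) = 7 (K(j, V) = 5 + 2 = 7)
U(X) = 7
t(A) = (-5 + A)*(-5 + 5*A) (t(A) = (-5 + 5*A)*(A - 5) = (-5 + 5*A)*(-5 + A) = (-5 + A)*(-5 + 5*A))
t(U(Y))*(12 - 1*(-5)) = (5*(-1 + 7)*(-5 + 7))*(12 - 1*(-5)) = (5*6*2)*(12 + 5) = 60*17 = 1020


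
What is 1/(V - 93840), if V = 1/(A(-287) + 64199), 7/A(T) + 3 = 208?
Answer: -13160802/1235009659475 ≈ -1.0656e-5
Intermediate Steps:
A(T) = 7/205 (A(T) = 7/(-3 + 208) = 7/205)
V = 205/13160802 (V = 1/(7/205 + 64199) = 1/(13160802/205) = 205/13160802 ≈ 1.5577e-5)
1/(V - 93840) = 1/(205/13160802 - 93840) = 1/(-1235009659475/13160802) = -13160802/1235009659475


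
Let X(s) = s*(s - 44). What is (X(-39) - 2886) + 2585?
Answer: 2936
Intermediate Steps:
X(s) = s*(-44 + s)
(X(-39) - 2886) + 2585 = (-39*(-44 - 39) - 2886) + 2585 = (-39*(-83) - 2886) + 2585 = (3237 - 2886) + 2585 = 351 + 2585 = 2936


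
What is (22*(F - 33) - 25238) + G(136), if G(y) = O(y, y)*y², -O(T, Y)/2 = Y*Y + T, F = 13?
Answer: -689260622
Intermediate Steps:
O(T, Y) = -2*T - 2*Y² (O(T, Y) = -2*(Y*Y + T) = -2*(Y² + T) = -2*(T + Y²) = -2*T - 2*Y²)
G(y) = y²*(-2*y - 2*y²) (G(y) = (-2*y - 2*y²)*y² = y²*(-2*y - 2*y²))
(22*(F - 33) - 25238) + G(136) = (22*(13 - 33) - 25238) + 2*136³*(-1 - 1*136) = (22*(-20) - 25238) + 2*2515456*(-1 - 136) = (-440 - 25238) + 2*2515456*(-137) = -25678 - 689234944 = -689260622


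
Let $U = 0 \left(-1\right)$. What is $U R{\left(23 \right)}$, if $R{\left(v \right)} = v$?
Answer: $0$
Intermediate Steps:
$U = 0$
$U R{\left(23 \right)} = 0 \cdot 23 = 0$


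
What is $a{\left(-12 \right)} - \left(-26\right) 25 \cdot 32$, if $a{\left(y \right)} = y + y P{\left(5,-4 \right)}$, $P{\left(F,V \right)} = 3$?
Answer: $20752$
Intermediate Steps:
$a{\left(y \right)} = 4 y$ ($a{\left(y \right)} = y + y 3 = y + 3 y = 4 y$)
$a{\left(-12 \right)} - \left(-26\right) 25 \cdot 32 = 4 \left(-12\right) - \left(-26\right) 25 \cdot 32 = -48 - \left(-650\right) 32 = -48 - -20800 = -48 + 20800 = 20752$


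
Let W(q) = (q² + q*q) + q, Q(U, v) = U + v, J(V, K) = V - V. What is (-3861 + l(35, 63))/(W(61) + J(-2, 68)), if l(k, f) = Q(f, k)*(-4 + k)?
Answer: -823/7503 ≈ -0.10969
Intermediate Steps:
J(V, K) = 0
l(k, f) = (-4 + k)*(f + k) (l(k, f) = (f + k)*(-4 + k) = (-4 + k)*(f + k))
W(q) = q + 2*q² (W(q) = (q² + q²) + q = 2*q² + q = q + 2*q²)
(-3861 + l(35, 63))/(W(61) + J(-2, 68)) = (-3861 + (-4 + 35)*(63 + 35))/(61*(1 + 2*61) + 0) = (-3861 + 31*98)/(61*(1 + 122) + 0) = (-3861 + 3038)/(61*123 + 0) = -823/(7503 + 0) = -823/7503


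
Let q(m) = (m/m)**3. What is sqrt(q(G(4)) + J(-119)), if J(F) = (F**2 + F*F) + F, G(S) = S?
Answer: 2*sqrt(7051) ≈ 167.94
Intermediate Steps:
J(F) = F + 2*F**2 (J(F) = (F**2 + F**2) + F = 2*F**2 + F = F + 2*F**2)
q(m) = 1 (q(m) = 1**3 = 1)
sqrt(q(G(4)) + J(-119)) = sqrt(1 - 119*(1 + 2*(-119))) = sqrt(1 - 119*(1 - 238)) = sqrt(1 - 119*(-237)) = sqrt(1 + 28203) = sqrt(28204) = 2*sqrt(7051)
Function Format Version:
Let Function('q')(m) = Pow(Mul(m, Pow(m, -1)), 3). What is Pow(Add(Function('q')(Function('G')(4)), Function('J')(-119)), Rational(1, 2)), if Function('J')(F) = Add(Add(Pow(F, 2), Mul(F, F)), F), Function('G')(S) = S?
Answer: Mul(2, Pow(7051, Rational(1, 2))) ≈ 167.94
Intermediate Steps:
Function('J')(F) = Add(F, Mul(2, Pow(F, 2))) (Function('J')(F) = Add(Add(Pow(F, 2), Pow(F, 2)), F) = Add(Mul(2, Pow(F, 2)), F) = Add(F, Mul(2, Pow(F, 2))))
Function('q')(m) = 1 (Function('q')(m) = Pow(1, 3) = 1)
Pow(Add(Function('q')(Function('G')(4)), Function('J')(-119)), Rational(1, 2)) = Pow(Add(1, Mul(-119, Add(1, Mul(2, -119)))), Rational(1, 2)) = Pow(Add(1, Mul(-119, Add(1, -238))), Rational(1, 2)) = Pow(Add(1, Mul(-119, -237)), Rational(1, 2)) = Pow(Add(1, 28203), Rational(1, 2)) = Pow(28204, Rational(1, 2)) = Mul(2, Pow(7051, Rational(1, 2)))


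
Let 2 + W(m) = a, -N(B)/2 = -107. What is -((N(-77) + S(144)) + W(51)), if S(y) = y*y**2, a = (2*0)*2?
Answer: -2986196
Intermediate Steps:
a = 0 (a = 0*2 = 0)
N(B) = 214 (N(B) = -2*(-107) = 214)
W(m) = -2 (W(m) = -2 + 0 = -2)
S(y) = y**3
-((N(-77) + S(144)) + W(51)) = -((214 + 144**3) - 2) = -((214 + 2985984) - 2) = -(2986198 - 2) = -1*2986196 = -2986196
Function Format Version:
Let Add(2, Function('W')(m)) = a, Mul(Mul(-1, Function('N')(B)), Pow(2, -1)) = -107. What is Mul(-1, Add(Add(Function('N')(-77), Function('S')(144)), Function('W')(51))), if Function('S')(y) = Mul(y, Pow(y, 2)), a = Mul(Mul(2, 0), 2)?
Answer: -2986196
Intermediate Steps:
a = 0 (a = Mul(0, 2) = 0)
Function('N')(B) = 214 (Function('N')(B) = Mul(-2, -107) = 214)
Function('W')(m) = -2 (Function('W')(m) = Add(-2, 0) = -2)
Function('S')(y) = Pow(y, 3)
Mul(-1, Add(Add(Function('N')(-77), Function('S')(144)), Function('W')(51))) = Mul(-1, Add(Add(214, Pow(144, 3)), -2)) = Mul(-1, Add(Add(214, 2985984), -2)) = Mul(-1, Add(2986198, -2)) = Mul(-1, 2986196) = -2986196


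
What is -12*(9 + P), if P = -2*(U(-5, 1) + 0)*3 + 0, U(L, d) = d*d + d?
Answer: 36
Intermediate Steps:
U(L, d) = d + d² (U(L, d) = d² + d = d + d²)
P = -12 (P = -2*(1*(1 + 1) + 0)*3 + 0 = -2*(1*2 + 0)*3 + 0 = -2*(2 + 0)*3 + 0 = -2*2*3 + 0 = -4*3 + 0 = -12 + 0 = -12)
-12*(9 + P) = -12*(9 - 12) = -12*(-3) = 36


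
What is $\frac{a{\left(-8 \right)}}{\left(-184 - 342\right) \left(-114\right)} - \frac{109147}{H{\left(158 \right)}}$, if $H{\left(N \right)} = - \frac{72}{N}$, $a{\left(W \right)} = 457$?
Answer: $\frac{10771799633}{44973} \approx 2.3952 \cdot 10^{5}$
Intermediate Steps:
$\frac{a{\left(-8 \right)}}{\left(-184 - 342\right) \left(-114\right)} - \frac{109147}{H{\left(158 \right)}} = \frac{457}{\left(-184 - 342\right) \left(-114\right)} - \frac{109147}{\left(-72\right) \frac{1}{158}} = \frac{457}{\left(-526\right) \left(-114\right)} - \frac{109147}{\left(-72\right) \frac{1}{158}} = \frac{457}{59964} - \frac{109147}{- \frac{36}{79}} = 457 \cdot \frac{1}{59964} - - \frac{8622613}{36} = \frac{457}{59964} + \frac{8622613}{36} = \frac{10771799633}{44973}$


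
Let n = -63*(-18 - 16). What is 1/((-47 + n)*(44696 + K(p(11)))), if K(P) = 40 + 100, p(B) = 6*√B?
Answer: 1/93931420 ≈ 1.0646e-8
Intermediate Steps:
n = 2142 (n = -63*(-34) = 2142)
K(P) = 140
1/((-47 + n)*(44696 + K(p(11)))) = 1/((-47 + 2142)*(44696 + 140)) = 1/(2095*44836) = 1/93931420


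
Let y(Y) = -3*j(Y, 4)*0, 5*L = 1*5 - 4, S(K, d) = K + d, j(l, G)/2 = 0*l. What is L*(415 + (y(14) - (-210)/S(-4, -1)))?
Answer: 373/5 ≈ 74.600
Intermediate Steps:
j(l, G) = 0 (j(l, G) = 2*(0*l) = 2*0 = 0)
L = ⅕ (L = (1*5 - 4)/5 = (5 - 4)/5 = (⅕)*1 = ⅕ ≈ 0.20000)
y(Y) = 0 (y(Y) = -3*0*0 = 0*0 = 0)
L*(415 + (y(14) - (-210)/S(-4, -1))) = (415 + (0 - (-210)/(-4 - 1)))/5 = (415 + (0 - (-210)/(-5)))/5 = (415 + (0 - (-210)*(-1)/5))/5 = (415 + (0 - 1*42))/5 = (415 + (0 - 42))/5 = (415 - 42)/5 = (⅕)*373 = 373/5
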